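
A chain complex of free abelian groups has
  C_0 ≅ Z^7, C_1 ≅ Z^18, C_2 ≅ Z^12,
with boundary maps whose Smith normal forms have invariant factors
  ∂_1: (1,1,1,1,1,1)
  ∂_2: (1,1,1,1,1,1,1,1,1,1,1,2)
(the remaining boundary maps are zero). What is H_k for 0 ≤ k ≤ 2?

H_0: b_0 = 7 − 0 − 6 = 1; torsion from ∂_1 factors > 1: none. So H_0 = Z.
H_1: b_1 = 18 − 6 − 12 = 0; torsion from ∂_2 factors > 1: [2]. So H_1 = Z/2Z.
H_2: b_2 = 12 − 12 − 0 = 0; torsion from ∂_3 factors > 1: none. So H_2 = 0.

H_0 = Z,  H_1 = Z/2Z,  H_2 = 0.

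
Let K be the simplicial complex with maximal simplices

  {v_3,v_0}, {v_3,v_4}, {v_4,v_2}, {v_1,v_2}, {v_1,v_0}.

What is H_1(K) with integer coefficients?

H_1 ≅ Z.

K has 5 vertices, 5 edges.
rank ∂_1 = 4, rank ∂_2 = 0 ⇒ b_1 = 5 − 4 − 0 = 1. So H_1 = Z.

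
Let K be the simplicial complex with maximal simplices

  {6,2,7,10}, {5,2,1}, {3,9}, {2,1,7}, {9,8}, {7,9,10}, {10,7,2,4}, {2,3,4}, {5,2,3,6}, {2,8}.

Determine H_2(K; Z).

K has 10 vertices, 23 edges, 15 triangles, 3 3-simplices.
rank ∂_2 = 12, rank ∂_3 = 3 ⇒ b_2 = 15 − 12 − 3 = 0; all invariant factors of ∂_3 are 1 so no torsion. So H_2 = 0.

H_2 ≅ 0.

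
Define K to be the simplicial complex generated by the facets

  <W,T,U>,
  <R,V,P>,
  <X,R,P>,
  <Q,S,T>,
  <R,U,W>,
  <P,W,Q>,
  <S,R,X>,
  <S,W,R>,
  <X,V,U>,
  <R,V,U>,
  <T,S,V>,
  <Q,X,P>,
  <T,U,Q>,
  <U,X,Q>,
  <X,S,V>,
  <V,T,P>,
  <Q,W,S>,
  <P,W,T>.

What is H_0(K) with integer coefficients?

Fix the vertex order P < Q < R < S < T < U < V < W < X and write every simplex with vertices in increasing order. Then dim K = 2 and the simplices of K are:

  0-simplices (9): P, Q, R, S, T, U, V, W, X
  1-simplices (27): PQ, PR, PT, PV, PW, PX, QS, QT, QU, QW, QX, RS, RU, RV, RW, RX, ST, SV, SW, SX, TU, TV, TW, UV, UW, UX, VX
  2-simplices (18): PQW, PQX, PRV, PRX, PTV, PTW, QST, QSW, QTU, QUX, RSW, RSX, RUV, RUW, STV, SVX, TUW, UVX

Hence C_0 ≅ Z^9, C_1 ≅ Z^27, C_2 ≅ Z^18.

∂_1: C_1 → C_0 is given by ∂[p,q] = [q] − [p]. For instance
  ∂TU = U − T.
The 9×27 boundary matrix has rank 8 and Smith normal form diag(1,1,1,1,1,1,1,1).

Boundary ∂_2: C_2 → C_1 sends each 2-simplex [p,q,r] to [q,r] − [p,r] + [p,q]. For instance
  ∂QSW = SW − QW + QS,
  ∂UVX = VX − UX + UV.
The 27×18 boundary matrix has rank 18 and Smith normal form diag(1,1,1,1,1,1,1,1,1,1,1,1,1,1,1,1,1,2).

Now H_k = ker ∂_k / im ∂_{k+1}, so:

  H_0: rank C_0 − rank ∂_1 = 9 − 8 = 1, and the invariant factors of ∂_1 are all 1, so H_0 ≅ Z.

H_0 = Z.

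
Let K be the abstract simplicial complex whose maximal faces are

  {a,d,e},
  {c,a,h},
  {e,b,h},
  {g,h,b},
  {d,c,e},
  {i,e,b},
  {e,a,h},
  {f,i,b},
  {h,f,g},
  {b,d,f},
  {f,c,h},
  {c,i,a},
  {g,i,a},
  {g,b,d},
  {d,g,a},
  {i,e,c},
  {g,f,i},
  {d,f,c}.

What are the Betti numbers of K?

Fix the vertex order a < b < c < d < e < f < g < h < i and write every simplex with vertices in increasing order. Then dim K = 2 and the simplices of K are:

  0-simplices (9): a, b, c, d, e, f, g, h, i
  1-simplices (27): ac, ad, ae, ag, ah, ai, bd, be, bf, bg, bh, bi, cd, ce, cf, ch, ci, de, df, dg, eh, ei, fg, fh, fi, gh, gi
  2-simplices (18): ach, aci, ade, adg, aeh, agi, bdf, bdg, beh, bei, bfi, bgh, cde, cdf, cei, cfh, fgh, fgi

Hence C_0 ≅ Z^9, C_1 ≅ Z^27, C_2 ≅ Z^18.

Boundary ∂_1: C_1 → C_0 is given by ∂[p,q] = [q] − [p]. For instance
  ∂ai = i − a.
The resulting 9×27 matrix has rank 8, and its Smith normal form has invariant factors (1,1,1,1,1,1,1,1).

The boundary map ∂_2: C_2 → C_1 maps a triangle to the signed sum of its edges. For instance
  ∂ade = de − ae + ad,
  ∂beh = eh − bh + be.
As a 27×18 matrix over Z this has rank 18, with invariant factors (1,1,1,1,1,1,1,1,1,1,1,1,1,1,1,1,1,2).

From H_k ≅ ker(∂_k) / im(∂_{k+1}) we obtain:

  H_0: rank C_0 − rank ∂_1 = 9 − 8 = 1, and the invariant factors of ∂_1 are all 1, so H_0 = Z.
  H_1: rank ker ∂_1 − rank ∂_2 = (27 − 8) − 18 = 1, and ∂_2 has invariant factor 2 > 1, so H_1 = Z ⊕ Z/2Z.
  H_2: rank ker ∂_2 − rank ∂_3 = (18 − 18) − 0 = 0, and there is no ∂_3, so H_2 = 0.

Hence the Betti numbers are b_0 = 1, b_1 = 1, b_2 = 0.

b_0 = 1, b_1 = 1, b_2 = 0.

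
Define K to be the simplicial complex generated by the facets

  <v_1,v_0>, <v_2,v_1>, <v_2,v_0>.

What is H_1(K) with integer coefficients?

Take the total order v_0 < v_1 < v_2 on the vertex set. Then K (dimension 1) consists of the simplices:

  0-simplices (3): [v_0], [v_1], [v_2]
  1-simplices (3): [v_0,v_1], [v_0,v_2], [v_1,v_2]

Hence C_0 ≅ Z^3, C_1 ≅ Z^3.

∂_1: C_1 → C_0 sends each edge [p,q] (with p < q) to q − p.
The 3×3 boundary matrix has rank 2 and Smith normal form diag(1,1).

Computing H_k = (kernel of ∂_k) / (image of ∂_{k+1}):

  H_1: rank ker ∂_1 − rank ∂_2 = (3 − 2) − 0 = 1, and there is no ∂_2, so H_1 = Z.

H_1 = Z.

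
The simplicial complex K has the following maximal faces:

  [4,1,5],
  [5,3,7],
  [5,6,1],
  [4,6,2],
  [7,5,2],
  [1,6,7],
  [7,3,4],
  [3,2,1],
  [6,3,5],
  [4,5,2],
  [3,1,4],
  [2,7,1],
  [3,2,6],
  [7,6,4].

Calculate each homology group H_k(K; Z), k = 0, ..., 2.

K has 7 vertices, 21 edges, 14 triangles.
rank ∂_0 = 0, rank ∂_1 = 6 ⇒ b_0 = 7 − 0 − 6 = 1; all invariant factors of ∂_1 are 1 so no torsion. So H_0 ≅ Z.
rank ∂_1 = 6, rank ∂_2 = 13 ⇒ b_1 = 21 − 6 − 13 = 2; all invariant factors of ∂_2 are 1 so no torsion. So H_1 ≅ Z^2.
rank ∂_2 = 13, rank ∂_3 = 0 ⇒ b_2 = 14 − 13 − 0 = 1. So H_2 ≅ Z.

H_0 ≅ Z,  H_1 ≅ Z^2,  H_2 ≅ Z.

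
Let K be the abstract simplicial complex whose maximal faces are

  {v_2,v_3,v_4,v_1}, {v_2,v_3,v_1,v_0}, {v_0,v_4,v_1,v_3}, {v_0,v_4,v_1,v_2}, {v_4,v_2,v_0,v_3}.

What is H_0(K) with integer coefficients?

H_0 = Z.

Take the total order v_0 < v_1 < v_2 < v_3 < v_4 on the vertex set. Then K (dimension 3) consists of the simplices:

  0-simplices (5): [v_0], [v_1], [v_2], [v_3], [v_4]
  1-simplices (10): [v_0,v_1], [v_0,v_2], [v_0,v_3], [v_0,v_4], [v_1,v_2], [v_1,v_3], [v_1,v_4], [v_2,v_3], [v_2,v_4], [v_3,v_4]
  2-simplices (10): [v_0,v_1,v_2], [v_0,v_1,v_3], [v_0,v_1,v_4], [v_0,v_2,v_3], [v_0,v_2,v_4], [v_0,v_3,v_4], [v_1,v_2,v_3], [v_1,v_2,v_4], [v_1,v_3,v_4], [v_2,v_3,v_4]
  3-simplices (5): [v_0,v_1,v_2,v_3], [v_0,v_1,v_2,v_4], [v_0,v_1,v_3,v_4], [v_0,v_2,v_3,v_4], [v_1,v_2,v_3,v_4]

so the chain groups are C_0 ≅ Z^5, C_1 ≅ Z^10, C_2 ≅ Z^10, C_3 ≅ Z^5.

∂_1: C_1 → C_0 maps an edge to its endpoints' difference, ∂[p,q] = q − p.
The 5×10 boundary matrix has rank 4 and Smith normal form diag(1,1,1,1).

The boundary map ∂_2: C_2 → C_1 maps a triangle to the signed sum of its edges. For instance
  ∂[v_0,v_2,v_3] = [v_2,v_3] − [v_0,v_3] + [v_0,v_2],
  ∂[v_0,v_1,v_4] = [v_1,v_4] − [v_0,v_4] + [v_0,v_1].
The resulting 10×10 matrix has rank 6, and its Smith normal form has invariant factors (1,1,1,1,1,1).

The boundary map ∂_3: C_3 → C_2 sends each 3-simplex σ to the alternating sum Σ_i (−1)^i (σ with its i-th vertex removed). For instance
  ∂[v_0,v_1,v_2,v_4] = [v_1,v_2,v_4] − [v_0,v_2,v_4] + [v_0,v_1,v_4] − [v_0,v_1,v_2],
  ∂[v_1,v_2,v_3,v_4] = [v_2,v_3,v_4] − [v_1,v_3,v_4] + [v_1,v_2,v_4] − [v_1,v_2,v_3].
The resulting 10×5 matrix has rank 4, and its Smith normal form has invariant factors (1,1,1,1).

From H_k ≅ ker(∂_k) / im(∂_{k+1}) we obtain:

  H_0: rank C_0 − rank ∂_1 = 5 − 4 = 1, and the invariant factors of ∂_1 are all 1, so H_0 ≅ Z.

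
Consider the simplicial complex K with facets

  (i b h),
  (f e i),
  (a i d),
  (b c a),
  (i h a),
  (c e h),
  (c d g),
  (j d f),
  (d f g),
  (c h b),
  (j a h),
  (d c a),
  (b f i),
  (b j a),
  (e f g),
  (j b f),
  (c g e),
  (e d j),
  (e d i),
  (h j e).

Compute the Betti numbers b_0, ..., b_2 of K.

Take the total order a < b < c < d < e < f < g < h < i < j on the vertex set. Then K (dimension 2) consists of the simplices:

  0-simplices (10): a, b, c, d, e, f, g, h, i, j
  1-simplices (30): ab, ac, ad, ah, ai, aj, bc, bf, bh, bi, bj, cd, ce, cg, ch, de, df, dg, di, dj, ef, eg, eh, ei, ej, fg, fi, fj, hi, hj
  2-simplices (20): abc, abj, acd, adi, ahi, ahj, bch, bfi, bfj, bhi, cdg, ceg, ceh, dei, dej, dfg, dfj, efg, efi, ehj

giving chain groups C_0 ≅ Z^10, C_1 ≅ Z^30, C_2 ≅ Z^20.

The boundary map ∂_1: C_1 → C_0 sends each edge [p,q] (with p < q) to q − p. For instance
  ∂dg = g − d.
The 10×30 boundary matrix has rank 9 and Smith normal form diag(1,1,1,1,1,1,1,1,1).

∂_2: C_2 → C_1 acts by ∂[p,q,r] = [q,r] − [p,r] + [p,q]. For instance
  ∂bfi = fi − bi + bf,
  ∂ahj = hj − aj + ah.
This gives a 30×20 integer matrix of rank 20; reducing to Smith normal form yields diagonal entries (1,1,1,1,1,1,1,1,1,1,1,1,1,1,1,1,1,1,1,2).

From H_k ≅ ker(∂_k) / im(∂_{k+1}) we obtain:

  H_0: rank C_0 − rank ∂_1 = 10 − 9 = 1, and the invariant factors of ∂_1 are all 1, so H_0 ≅ Z.
  H_1: rank ker ∂_1 − rank ∂_2 = (30 − 9) − 20 = 1, and ∂_2 has invariant factor 2 > 1, so H_1 ≅ Z ⊕ Z_2.
  H_2: rank ker ∂_2 − rank ∂_3 = (20 − 20) − 0 = 0, and there is no ∂_3, so H_2 ≅ 0.

As a check, the Euler characteristic is 10 − 30 + 20 = 0, which agrees with 1 − 1 + 0 = 0.
(K is a triangulation of the Klein bottle.)

Hence the Betti numbers are b_0 = 1, b_1 = 1, b_2 = 0.

b_0 = 1, b_1 = 1, b_2 = 0.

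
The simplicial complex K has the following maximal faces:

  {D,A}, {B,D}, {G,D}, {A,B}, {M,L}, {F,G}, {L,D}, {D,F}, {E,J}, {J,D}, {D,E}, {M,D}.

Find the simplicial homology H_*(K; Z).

H_0 = Z,  H_1 = Z^4.

Order the vertices as A < B < D < E < F < G < J < L < M. Listing each simplex with vertices in this order, K has dimension 1 with simplices:

  0-simplices (9): A, B, D, E, F, G, J, L, M
  1-simplices (12): AB, AD, BD, DE, DF, DG, DJ, DL, DM, EJ, FG, LM

Hence C_0 ≅ Z^9, C_1 ≅ Z^12.

The boundary map ∂_1: C_1 → C_0 is given by ∂[p,q] = [q] − [p].
As a 9×12 matrix over Z this has rank 8, with invariant factors (1,1,1,1,1,1,1,1).

Reading off H_k = ker ∂_k / im ∂_{k+1}:

  H_0: rank C_0 − rank ∂_1 = 9 − 8 = 1, and the invariant factors of ∂_1 are all 1, so H_0 = Z.
  H_1: rank ker ∂_1 − rank ∂_2 = (12 − 8) − 0 = 4, and there is no ∂_2, so H_1 = Z^4.

(K is a triangulation of a wedge of 4 circles.)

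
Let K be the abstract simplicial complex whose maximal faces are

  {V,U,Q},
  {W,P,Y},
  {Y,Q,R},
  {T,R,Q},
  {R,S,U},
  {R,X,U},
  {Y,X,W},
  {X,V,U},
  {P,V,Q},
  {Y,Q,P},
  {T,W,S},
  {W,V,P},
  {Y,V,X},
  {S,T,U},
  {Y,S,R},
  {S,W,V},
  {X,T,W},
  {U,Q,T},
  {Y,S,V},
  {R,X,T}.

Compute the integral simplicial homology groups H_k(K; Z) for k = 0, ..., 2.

H_0 = Z,  H_1 = Z ⊕ Z/2,  H_2 = 0.

Fix the vertex order P < Q < R < S < T < U < V < W < X < Y and write every simplex with vertices in increasing order. Then dim K = 2 and the simplices of K are:

  0-simplices (10): P, Q, R, S, T, U, V, W, X, Y
  1-simplices (30): PQ, PV, PW, PY, QR, QT, QU, QV, QY, RS, RT, RU, RX, RY, ST, SU, SV, SW, SY, TU, TW, TX, UV, UX, VW, VX, VY, WX, WY, XY
  2-simplices (20): PQV, PQY, PVW, PWY, QRT, QRY, QTU, QUV, RSU, RSY, RTX, RUX, STU, STW, SVW, SVY, TWX, UVX, VXY, WXY

giving chain groups C_0 ≅ Z^10, C_1 ≅ Z^30, C_2 ≅ Z^20.

Boundary ∂_1: C_1 → C_0 is given by ∂[p,q] = [q] − [p].
This gives a 10×30 integer matrix of rank 9; reducing to Smith normal form yields diagonal entries (1,1,1,1,1,1,1,1,1).

∂_2: C_2 → C_1 sends each 2-simplex [p,q,r] to [q,r] − [p,r] + [p,q]. For instance
  ∂PQY = QY − PY + PQ,
  ∂SVW = VW − SW + SV.
This gives a 30×20 integer matrix of rank 20; reducing to Smith normal form yields diagonal entries (1,1,1,1,1,1,1,1,1,1,1,1,1,1,1,1,1,1,1,2).

Computing H_k = (kernel of ∂_k) / (image of ∂_{k+1}):

  H_0: rank C_0 − rank ∂_1 = 10 − 9 = 1, and the invariant factors of ∂_1 are all 1, so H_0 = Z.
  H_1: rank ker ∂_1 − rank ∂_2 = (30 − 9) − 20 = 1, and ∂_2 has invariant factor 2 > 1, so H_1 = Z ⊕ Z/2.
  H_2: rank ker ∂_2 − rank ∂_3 = (20 − 20) − 0 = 0, and there is no ∂_3, so H_2 = 0.

As a check, the Euler characteristic is 10 − 30 + 20 = 0, which agrees with 1 − 1 + 0 = 0.
(K is a triangulation of the Klein bottle.)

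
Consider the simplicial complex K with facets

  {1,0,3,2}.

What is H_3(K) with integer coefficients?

Fix the vertex order 0 < 1 < 2 < 3 and write every simplex with vertices in increasing order. Then dim K = 3 and the simplices of K are:

  0-simplices (4): [0], [1], [2], [3]
  1-simplices (6): [0,1], [0,2], [0,3], [1,2], [1,3], [2,3]
  2-simplices (4): [0,1,2], [0,1,3], [0,2,3], [1,2,3]
  3-simplices (1): [0,1,2,3]

giving chain groups C_0 ≅ Z^4, C_1 ≅ Z^6, C_2 ≅ Z^4, C_3 ≅ Z^1.

Boundary ∂_1: C_1 → C_0 maps an edge to its endpoints' difference, ∂[p,q] = q − p.
The resulting 4×6 matrix has rank 3, and its Smith normal form has invariant factors (1,1,1).

∂_2: C_2 → C_1 maps a triangle to the signed sum of its edges. For instance
  ∂[1,2,3] = [2,3] − [1,3] + [1,2],
  ∂[0,1,2] = [1,2] − [0,2] + [0,1].
The resulting 6×4 matrix has rank 3, and its Smith normal form has invariant factors (1,1,1).

The boundary map ∂_3: C_3 → C_2 sends each 3-simplex σ to the alternating sum Σ_i (−1)^i (σ with its i-th vertex removed). For instance
  ∂[0,1,2,3] = [1,2,3] − [0,2,3] + [0,1,3] − [0,1,2].
This gives a 4×1 integer matrix of rank 1; reducing to Smith normal form yields diagonal entries (1).

Computing H_k = (kernel of ∂_k) / (image of ∂_{k+1}):

  H_3: rank ker ∂_3 − rank ∂_4 = (1 − 1) − 0 = 0, and there is no ∂_4, so H_3 ≅ 0.

H_3 = 0.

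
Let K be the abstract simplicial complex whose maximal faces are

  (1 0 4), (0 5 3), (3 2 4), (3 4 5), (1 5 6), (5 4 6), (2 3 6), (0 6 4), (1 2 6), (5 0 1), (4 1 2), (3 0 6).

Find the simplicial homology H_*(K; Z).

Order the vertices as 0 < 1 < 2 < 3 < 4 < 5 < 6. Listing each simplex with vertices in this order, K has dimension 2 with simplices:

  0-simplices (7): [0], [1], [2], [3], [4], [5], [6]
  1-simplices (18): [0,1], [0,3], [0,4], [0,5], [0,6], [1,2], [1,4], [1,5], [1,6], [2,3], [2,4], [2,6], [3,4], [3,5], [3,6], [4,5], [4,6], [5,6]
  2-simplices (12): [0,1,4], [0,1,5], [0,3,5], [0,3,6], [0,4,6], [1,2,4], [1,2,6], [1,5,6], [2,3,4], [2,3,6], [3,4,5], [4,5,6]

Hence C_0 ≅ Z^7, C_1 ≅ Z^18, C_2 ≅ Z^12.

The boundary map ∂_1: C_1 → C_0 sends each edge [p,q] (with p < q) to q − p.
The resulting 7×18 matrix has rank 6, and its Smith normal form has invariant factors (1,1,1,1,1,1).

∂_2: C_2 → C_1 maps a triangle to the signed sum of its edges. For instance
  ∂[0,1,5] = [1,5] − [0,5] + [0,1],
  ∂[1,2,4] = [2,4] − [1,4] + [1,2].
The resulting 18×12 matrix has rank 12, and its Smith normal form has invariant factors (1,1,1,1,1,1,1,1,1,1,1,2).

From H_k ≅ ker(∂_k) / im(∂_{k+1}) we obtain:

  H_0: rank C_0 − rank ∂_1 = 7 − 6 = 1, and the invariant factors of ∂_1 are all 1, so H_0 ≅ Z.
  H_1: rank ker ∂_1 − rank ∂_2 = (18 − 6) − 12 = 0, and ∂_2 has invariant factor 2 > 1, so H_1 ≅ Z/2.
  H_2: rank ker ∂_2 − rank ∂_3 = (12 − 12) − 0 = 0, and there is no ∂_3, so H_2 ≅ 0.

H_0 = Z,  H_1 = Z/2,  H_2 = 0.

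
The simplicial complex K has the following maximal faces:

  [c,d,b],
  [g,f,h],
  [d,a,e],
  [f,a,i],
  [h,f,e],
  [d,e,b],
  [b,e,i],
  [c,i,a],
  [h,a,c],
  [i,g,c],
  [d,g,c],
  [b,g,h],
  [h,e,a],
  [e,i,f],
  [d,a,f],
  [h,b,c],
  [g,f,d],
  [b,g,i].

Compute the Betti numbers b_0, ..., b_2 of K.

Take the total order a < b < c < d < e < f < g < h < i on the vertex set. Then K (dimension 2) consists of the simplices:

  0-simplices (9): a, b, c, d, e, f, g, h, i
  1-simplices (27): ac, ad, ae, af, ah, ai, bc, bd, be, bg, bh, bi, cd, cg, ch, ci, de, df, dg, ef, eh, ei, fg, fh, fi, gh, gi
  2-simplices (18): ach, aci, ade, adf, aeh, afi, bcd, bch, bde, bei, bgh, bgi, cdg, cgi, dfg, efh, efi, fgh

so the chain groups are C_0 ≅ Z^9, C_1 ≅ Z^27, C_2 ≅ Z^18.

Boundary ∂_1: C_1 → C_0 is given by ∂[p,q] = [q] − [p]. For instance
  ∂fh = h − f.
The 9×27 boundary matrix has rank 8 and Smith normal form diag(1,1,1,1,1,1,1,1).

Boundary ∂_2: C_2 → C_1 sends each 2-simplex [p,q,r] to [q,r] − [p,r] + [p,q]. For instance
  ∂cdg = dg − cg + cd,
  ∂bgi = gi − bi + bg.
The resulting 27×18 matrix has rank 18, and its Smith normal form has invariant factors (1,1,1,1,1,1,1,1,1,1,1,1,1,1,1,1,1,2).

Reading off H_k = ker ∂_k / im ∂_{k+1}:

  H_0: rank C_0 − rank ∂_1 = 9 − 8 = 1, and the invariant factors of ∂_1 are all 1, so H_0 = Z.
  H_1: rank ker ∂_1 − rank ∂_2 = (27 − 8) − 18 = 1, and ∂_2 has invariant factor 2 > 1, so H_1 = Z ⊕ Z/2.
  H_2: rank ker ∂_2 − rank ∂_3 = (18 − 18) − 0 = 0, and there is no ∂_3, so H_2 = 0.

As a check, the Euler characteristic is 9 − 27 + 18 = 0, which agrees with 1 − 1 + 0 = 0.

Hence the Betti numbers are b_0 = 1, b_1 = 1, b_2 = 0.

b_0 = 1, b_1 = 1, b_2 = 0.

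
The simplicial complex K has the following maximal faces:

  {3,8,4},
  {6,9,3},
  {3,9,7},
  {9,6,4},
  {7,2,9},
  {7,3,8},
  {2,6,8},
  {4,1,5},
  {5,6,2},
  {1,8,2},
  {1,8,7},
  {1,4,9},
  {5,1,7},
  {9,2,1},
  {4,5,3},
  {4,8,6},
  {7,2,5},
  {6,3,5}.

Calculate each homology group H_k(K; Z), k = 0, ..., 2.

We work with the vertex ordering 1 < 2 < 3 < 4 < 5 < 6 < 7 < 8 < 9. The simplices of K, each written with vertices in increasing order, are:

  0-simplices (9): [1], [2], [3], [4], [5], [6], [7], [8], [9]
  1-simplices (27): (27 of them)
  2-simplices (18): [1,2,8], [1,2,9], [1,4,5], [1,4,9], [1,5,7], [1,7,8], [2,5,6], [2,5,7], [2,6,8], [2,7,9], [3,4,5], [3,4,8], [3,5,6], [3,6,9], [3,7,8], [3,7,9], [4,6,8], [4,6,9]

so the chain groups are C_0 ≅ Z^9, C_1 ≅ Z^27, C_2 ≅ Z^18.

∂_1: C_1 → C_0 is given by ∂[p,q] = [q] − [p]. For instance
  ∂[6,9] = [9] − [6].
This gives a 9×27 integer matrix of rank 8; reducing to Smith normal form yields diagonal entries (1,1,1,1,1,1,1,1).

∂_2: C_2 → C_1 maps a triangle to the signed sum of its edges. For instance
  ∂[2,5,6] = [5,6] − [2,6] + [2,5],
  ∂[3,4,8] = [4,8] − [3,8] + [3,4].
As a 27×18 matrix over Z this has rank 18, with invariant factors (1,1,1,1,1,1,1,1,1,1,1,1,1,1,1,1,1,2).

Computing H_k = (kernel of ∂_k) / (image of ∂_{k+1}):

  H_0: rank C_0 − rank ∂_1 = 9 − 8 = 1, and the invariant factors of ∂_1 are all 1, so H_0 = Z.
  H_1: rank ker ∂_1 − rank ∂_2 = (27 − 8) − 18 = 1, and ∂_2 has invariant factor 2 > 1, so H_1 = Z × Z/2.
  H_2: rank ker ∂_2 − rank ∂_3 = (18 − 18) − 0 = 0, and there is no ∂_3, so H_2 = 0.

H_0 ≅ Z,  H_1 ≅ Z × Z/2,  H_2 = 0.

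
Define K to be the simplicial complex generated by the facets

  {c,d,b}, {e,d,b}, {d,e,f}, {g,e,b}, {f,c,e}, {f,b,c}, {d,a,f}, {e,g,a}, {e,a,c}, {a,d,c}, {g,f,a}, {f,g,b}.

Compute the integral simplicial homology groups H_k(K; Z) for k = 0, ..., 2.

H_0 = Z,  H_1 = Z/2Z,  H_2 = 0.

We work with the vertex ordering a < b < c < d < e < f < g. The simplices of K, each written with vertices in increasing order, are:

  0-simplices (7): a, b, c, d, e, f, g
  1-simplices (18): ac, ad, ae, af, ag, bc, bd, be, bf, bg, cd, ce, cf, de, df, ef, eg, fg
  2-simplices (12): acd, ace, adf, aeg, afg, bcd, bcf, bde, beg, bfg, cef, def

so the chain groups are C_0 ≅ Z^7, C_1 ≅ Z^18, C_2 ≅ Z^12.

Boundary ∂_1: C_1 → C_0 maps an edge to its endpoints' difference, ∂[p,q] = q − p.
This gives a 7×18 integer matrix of rank 6; reducing to Smith normal form yields diagonal entries (1,1,1,1,1,1).

∂_2: C_2 → C_1 acts by ∂[p,q,r] = [q,r] − [p,r] + [p,q]. For instance
  ∂afg = fg − ag + af,
  ∂bde = de − be + bd.
The 18×12 boundary matrix has rank 12 and Smith normal form diag(1,1,1,1,1,1,1,1,1,1,1,2).

Computing H_k = (kernel of ∂_k) / (image of ∂_{k+1}):

  H_0: rank C_0 − rank ∂_1 = 7 − 6 = 1, and the invariant factors of ∂_1 are all 1, so H_0 = Z.
  H_1: rank ker ∂_1 − rank ∂_2 = (18 − 6) − 12 = 0, and ∂_2 has invariant factor 2 > 1, so H_1 = Z/2Z.
  H_2: rank ker ∂_2 − rank ∂_3 = (12 − 12) − 0 = 0, and there is no ∂_3, so H_2 = 0.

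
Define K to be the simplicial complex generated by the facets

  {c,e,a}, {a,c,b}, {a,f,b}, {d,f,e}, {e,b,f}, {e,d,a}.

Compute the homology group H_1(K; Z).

We work with the vertex ordering a < b < c < d < e < f. The simplices of K, each written with vertices in increasing order, are:

  0-simplices (6): a, b, c, d, e, f
  1-simplices (12): ab, ac, ad, ae, af, bc, be, bf, ce, de, df, ef
  2-simplices (6): abc, abf, ace, ade, bef, def

giving chain groups C_0 ≅ Z^6, C_1 ≅ Z^12, C_2 ≅ Z^6.

Boundary ∂_1: C_1 → C_0 is given by ∂[p,q] = [q] − [p].
This gives a 6×12 integer matrix of rank 5; reducing to Smith normal form yields diagonal entries (1,1,1,1,1).

Boundary ∂_2: C_2 → C_1 maps a triangle to the signed sum of its edges. For instance
  ∂ade = de − ae + ad,
  ∂abc = bc − ac + ab.
This gives a 12×6 integer matrix of rank 6; reducing to Smith normal form yields diagonal entries (1,1,1,1,1,1).

Computing H_k = (kernel of ∂_k) / (image of ∂_{k+1}):

  H_1: rank ker ∂_1 − rank ∂_2 = (12 − 5) − 6 = 1, and the invariant factors of ∂_2 are all 1, so H_1 = Z.

(K is a triangulation of the cylinder S^1 x I.)

H_1 = Z.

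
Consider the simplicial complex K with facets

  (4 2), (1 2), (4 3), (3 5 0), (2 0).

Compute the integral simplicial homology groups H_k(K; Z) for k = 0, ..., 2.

H_0 = Z,  H_1 = Z,  H_2 = 0.

K has 6 vertices, 7 edges, 1 triangle.
rank ∂_0 = 0, rank ∂_1 = 5 ⇒ b_0 = 6 − 0 − 5 = 1; all invariant factors of ∂_1 are 1 so no torsion. So H_0 = Z.
rank ∂_1 = 5, rank ∂_2 = 1 ⇒ b_1 = 7 − 5 − 1 = 1; all invariant factors of ∂_2 are 1 so no torsion. So H_1 = Z.
rank ∂_2 = 1, rank ∂_3 = 0 ⇒ b_2 = 1 − 1 − 0 = 0. So H_2 = 0.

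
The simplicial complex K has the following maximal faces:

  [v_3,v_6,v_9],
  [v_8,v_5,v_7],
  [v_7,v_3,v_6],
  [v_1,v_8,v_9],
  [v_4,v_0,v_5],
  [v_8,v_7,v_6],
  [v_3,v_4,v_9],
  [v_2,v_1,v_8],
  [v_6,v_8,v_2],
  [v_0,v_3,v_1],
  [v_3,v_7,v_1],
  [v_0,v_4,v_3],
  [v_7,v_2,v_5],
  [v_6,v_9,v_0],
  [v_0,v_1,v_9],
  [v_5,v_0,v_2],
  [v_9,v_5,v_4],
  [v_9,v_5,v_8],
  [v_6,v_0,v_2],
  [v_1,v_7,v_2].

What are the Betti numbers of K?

Fix the vertex order v_0 < v_1 < v_2 < v_3 < v_4 < v_5 < v_6 < v_7 < v_8 < v_9 and write every simplex with vertices in increasing order. Then dim K = 2 and the simplices of K are:

  0-simplices (10): [v_0], [v_1], [v_2], [v_3], [v_4], [v_5], [v_6], [v_7], [v_8], [v_9]
  1-simplices (30): (30 of them)
  2-simplices (20): (20 of them)

Hence C_0 ≅ Z^10, C_1 ≅ Z^30, C_2 ≅ Z^20.

The boundary map ∂_1: C_1 → C_0 is given by ∂[p,q] = [q] − [p].
As a 10×30 matrix over Z this has rank 9, with invariant factors (1,1,1,1,1,1,1,1,1).

∂_2: C_2 → C_1 acts by ∂[p,q,r] = [q,r] − [p,r] + [p,q]. For instance
  ∂[v_4,v_5,v_9] = [v_5,v_9] − [v_4,v_9] + [v_4,v_5],
  ∂[v_3,v_4,v_9] = [v_4,v_9] − [v_3,v_9] + [v_3,v_4].
The 30×20 boundary matrix has rank 20 and Smith normal form diag(1,1,1,1,1,1,1,1,1,1,1,1,1,1,1,1,1,1,1,2).

Now H_k = ker ∂_k / im ∂_{k+1}, so:

  H_0: rank C_0 − rank ∂_1 = 10 − 9 = 1, and the invariant factors of ∂_1 are all 1, so H_0 ≅ Z.
  H_1: rank ker ∂_1 − rank ∂_2 = (30 − 9) − 20 = 1, and ∂_2 has invariant factor 2 > 1, so H_1 ≅ Z × Z/2.
  H_2: rank ker ∂_2 − rank ∂_3 = (20 − 20) − 0 = 0, and there is no ∂_3, so H_2 ≅ 0.

Hence the Betti numbers are b_0 = 1, b_1 = 1, b_2 = 0.

b_0 = 1, b_1 = 1, b_2 = 0.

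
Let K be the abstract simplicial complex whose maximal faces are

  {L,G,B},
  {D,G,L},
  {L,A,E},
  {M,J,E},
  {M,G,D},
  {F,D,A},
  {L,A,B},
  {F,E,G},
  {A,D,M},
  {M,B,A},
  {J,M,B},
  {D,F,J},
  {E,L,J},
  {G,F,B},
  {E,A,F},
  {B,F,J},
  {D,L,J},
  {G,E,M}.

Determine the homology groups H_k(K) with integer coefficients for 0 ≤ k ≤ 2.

H_0 ≅ Z,  H_1 ≅ Z^2,  H_2 ≅ Z.

We work with the vertex ordering A < B < D < E < F < G < J < L < M. The simplices of K, each written with vertices in increasing order, are:

  0-simplices (9): A, B, D, E, F, G, J, L, M
  1-simplices (27): AB, AD, AE, AF, AL, AM, BF, BG, BJ, BL, BM, DF, DG, DJ, DL, DM, EF, EG, EJ, EL, EM, FG, FJ, GL, GM, JL, JM
  2-simplices (18): ABL, ABM, ADF, ADM, AEF, AEL, BFG, BFJ, BGL, BJM, DFJ, DGL, DGM, DJL, EFG, EGM, EJL, EJM

Hence C_0 ≅ Z^9, C_1 ≅ Z^27, C_2 ≅ Z^18.

Boundary ∂_1: C_1 → C_0 maps an edge to its endpoints' difference, ∂[p,q] = q − p. For instance
  ∂DG = G − D.
The 9×27 boundary matrix has rank 8 and Smith normal form diag(1,1,1,1,1,1,1,1).

∂_2: C_2 → C_1 acts by ∂[p,q,r] = [q,r] − [p,r] + [p,q]. For instance
  ∂AEF = EF − AF + AE,
  ∂EFG = FG − EG + EF.
The resulting 27×18 matrix has rank 17, and its Smith normal form has invariant factors (1,1,1,1,1,1,1,1,1,1,1,1,1,1,1,1,1).

From H_k ≅ ker(∂_k) / im(∂_{k+1}) we obtain:

  H_0: rank C_0 − rank ∂_1 = 9 − 8 = 1, and the invariant factors of ∂_1 are all 1, so H_0 ≅ Z.
  H_1: rank ker ∂_1 − rank ∂_2 = (27 − 8) − 17 = 2, and the invariant factors of ∂_2 are all 1, so H_1 ≅ Z^2.
  H_2: rank ker ∂_2 − rank ∂_3 = (18 − 17) − 0 = 1, and there is no ∂_3, so H_2 ≅ Z.

(K is a triangulation of the torus T^2.)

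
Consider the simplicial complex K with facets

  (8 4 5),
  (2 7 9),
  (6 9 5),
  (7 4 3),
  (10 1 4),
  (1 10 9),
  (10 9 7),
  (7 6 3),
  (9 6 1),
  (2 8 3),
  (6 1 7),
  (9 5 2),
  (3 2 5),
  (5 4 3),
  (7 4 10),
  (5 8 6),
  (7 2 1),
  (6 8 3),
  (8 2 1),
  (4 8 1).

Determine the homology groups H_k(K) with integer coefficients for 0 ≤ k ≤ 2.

H_0 ≅ Z,  H_1 ≅ Z × Z/2,  H_2 = 0.

Take the total order 1 < 2 < 3 < 4 < 5 < 6 < 7 < 8 < 9 < 10 on the vertex set. Then K (dimension 2) consists of the simplices:

  0-simplices (10): [1], [2], [3], [4], [5], [6], [7], [8], [9], [10]
  1-simplices (30): (30 of them)
  2-simplices (20): (20 of them)

giving chain groups C_0 ≅ Z^10, C_1 ≅ Z^30, C_2 ≅ Z^20.

∂_1: C_1 → C_0 maps an edge to its endpoints' difference, ∂[p,q] = q − p. For instance
  ∂[3,5] = [5] − [3].
This gives a 10×30 integer matrix of rank 9; reducing to Smith normal form yields diagonal entries (1,1,1,1,1,1,1,1,1).

Boundary ∂_2: C_2 → C_1 maps a triangle to the signed sum of its edges. For instance
  ∂[2,5,9] = [5,9] − [2,9] + [2,5],
  ∂[1,6,9] = [6,9] − [1,9] + [1,6].
The 30×20 boundary matrix has rank 20 and Smith normal form diag(1,1,1,1,1,1,1,1,1,1,1,1,1,1,1,1,1,1,1,2).

Reading off H_k = ker ∂_k / im ∂_{k+1}:

  H_0: rank C_0 − rank ∂_1 = 10 − 9 = 1, and the invariant factors of ∂_1 are all 1, so H_0 = Z.
  H_1: rank ker ∂_1 − rank ∂_2 = (30 − 9) − 20 = 1, and ∂_2 has invariant factor 2 > 1, so H_1 = Z × Z/2.
  H_2: rank ker ∂_2 − rank ∂_3 = (20 − 20) − 0 = 0, and there is no ∂_3, so H_2 = 0.

(K is a triangulation of the Klein bottle.)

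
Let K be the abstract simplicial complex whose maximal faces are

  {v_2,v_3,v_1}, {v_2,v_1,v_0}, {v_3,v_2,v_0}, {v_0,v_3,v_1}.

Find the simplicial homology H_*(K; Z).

H_0 ≅ Z,  H_1 = 0,  H_2 ≅ Z.

Order the vertices as v_0 < v_1 < v_2 < v_3. Listing each simplex with vertices in this order, K has dimension 2 with simplices:

  0-simplices (4): [v_0], [v_1], [v_2], [v_3]
  1-simplices (6): [v_0,v_1], [v_0,v_2], [v_0,v_3], [v_1,v_2], [v_1,v_3], [v_2,v_3]
  2-simplices (4): [v_0,v_1,v_2], [v_0,v_1,v_3], [v_0,v_2,v_3], [v_1,v_2,v_3]

giving chain groups C_0 ≅ Z^4, C_1 ≅ Z^6, C_2 ≅ Z^4.

Boundary ∂_1: C_1 → C_0 sends each edge [p,q] (with p < q) to q − p. For instance
  ∂[v_0,v_1] = [v_1] − [v_0].
The resulting 4×6 matrix has rank 3, and its Smith normal form has invariant factors (1,1,1).

Boundary ∂_2: C_2 → C_1 acts by ∂[p,q,r] = [q,r] − [p,r] + [p,q]. For instance
  ∂[v_0,v_1,v_2] = [v_1,v_2] − [v_0,v_2] + [v_0,v_1],
  ∂[v_1,v_2,v_3] = [v_2,v_3] − [v_1,v_3] + [v_1,v_2].
This gives a 6×4 integer matrix of rank 3; reducing to Smith normal form yields diagonal entries (1,1,1).

Now H_k = ker ∂_k / im ∂_{k+1}, so:

  H_0: rank C_0 − rank ∂_1 = 4 − 3 = 1, and the invariant factors of ∂_1 are all 1, so H_0 ≅ Z.
  H_1: rank ker ∂_1 − rank ∂_2 = (6 − 3) − 3 = 0, and the invariant factors of ∂_2 are all 1, so H_1 ≅ 0.
  H_2: rank ker ∂_2 − rank ∂_3 = (4 − 3) − 0 = 1, and there is no ∂_3, so H_2 ≅ Z.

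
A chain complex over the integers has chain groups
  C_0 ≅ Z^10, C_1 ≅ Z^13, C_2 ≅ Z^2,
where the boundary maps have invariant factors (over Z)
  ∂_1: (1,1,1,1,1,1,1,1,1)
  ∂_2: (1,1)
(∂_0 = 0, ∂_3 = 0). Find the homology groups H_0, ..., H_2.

H_0: b_0 = 10 − 0 − 9 = 1; torsion from ∂_1 factors > 1: none. So H_0 = Z.
H_1: b_1 = 13 − 9 − 2 = 2; torsion from ∂_2 factors > 1: none. So H_1 = Z^2.
H_2: b_2 = 2 − 2 − 0 = 0; torsion from ∂_3 factors > 1: none. So H_2 = 0.

H_0 = Z,  H_1 = Z^2,  H_2 = 0.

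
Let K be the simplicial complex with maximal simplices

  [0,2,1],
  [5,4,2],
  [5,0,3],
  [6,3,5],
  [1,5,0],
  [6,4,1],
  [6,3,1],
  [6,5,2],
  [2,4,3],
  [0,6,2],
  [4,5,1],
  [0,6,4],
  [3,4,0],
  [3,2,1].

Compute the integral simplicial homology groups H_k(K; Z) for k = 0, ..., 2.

Take the total order 0 < 1 < 2 < 3 < 4 < 5 < 6 on the vertex set. Then K (dimension 2) consists of the simplices:

  0-simplices (7): [0], [1], [2], [3], [4], [5], [6]
  1-simplices (21): [0,1], [0,2], [0,3], [0,4], [0,5], [0,6], [1,2], [1,3], [1,4], [1,5], [1,6], [2,3], [2,4], [2,5], [2,6], [3,4], [3,5], [3,6], [4,5], [4,6], [5,6]
  2-simplices (14): [0,1,2], [0,1,5], [0,2,6], [0,3,4], [0,3,5], [0,4,6], [1,2,3], [1,3,6], [1,4,5], [1,4,6], [2,3,4], [2,4,5], [2,5,6], [3,5,6]

so the chain groups are C_0 ≅ Z^7, C_1 ≅ Z^21, C_2 ≅ Z^14.

Boundary ∂_1: C_1 → C_0 maps an edge to its endpoints' difference, ∂[p,q] = q − p.
The resulting 7×21 matrix has rank 6, and its Smith normal form has invariant factors (1,1,1,1,1,1).

The boundary map ∂_2: C_2 → C_1 acts by ∂[p,q,r] = [q,r] − [p,r] + [p,q]. For instance
  ∂[2,4,5] = [4,5] − [2,5] + [2,4],
  ∂[0,3,5] = [3,5] − [0,5] + [0,3].
This gives a 21×14 integer matrix of rank 13; reducing to Smith normal form yields diagonal entries (1,1,1,1,1,1,1,1,1,1,1,1,1).

Computing H_k = (kernel of ∂_k) / (image of ∂_{k+1}):

  H_0: rank C_0 − rank ∂_1 = 7 − 6 = 1, and the invariant factors of ∂_1 are all 1, so H_0 ≅ Z.
  H_1: rank ker ∂_1 − rank ∂_2 = (21 − 6) − 13 = 2, and the invariant factors of ∂_2 are all 1, so H_1 ≅ Z^2.
  H_2: rank ker ∂_2 − rank ∂_3 = (14 − 13) − 0 = 1, and there is no ∂_3, so H_2 ≅ Z.

H_0 ≅ Z,  H_1 ≅ Z^2,  H_2 ≅ Z.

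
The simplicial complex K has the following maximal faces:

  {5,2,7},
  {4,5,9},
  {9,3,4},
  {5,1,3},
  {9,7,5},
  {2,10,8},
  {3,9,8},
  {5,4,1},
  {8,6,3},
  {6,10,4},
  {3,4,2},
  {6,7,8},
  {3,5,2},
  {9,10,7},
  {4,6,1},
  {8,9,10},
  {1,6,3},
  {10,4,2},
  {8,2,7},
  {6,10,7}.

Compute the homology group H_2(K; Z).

Fix the vertex order 1 < 2 < 3 < 4 < 5 < 6 < 7 < 8 < 9 < 10 and write every simplex with vertices in increasing order. Then dim K = 2 and the simplices of K are:

  0-simplices (10): [1], [2], [3], [4], [5], [6], [7], [8], [9], [10]
  1-simplices (30): (30 of them)
  2-simplices (20): (20 of them)

so the chain groups are C_0 ≅ Z^10, C_1 ≅ Z^30, C_2 ≅ Z^20.

The boundary map ∂_1: C_1 → C_0 maps an edge to its endpoints' difference, ∂[p,q] = q − p. For instance
  ∂[5,7] = [7] − [5].
As a 10×30 matrix over Z this has rank 9, with invariant factors (1,1,1,1,1,1,1,1,1).

The boundary map ∂_2: C_2 → C_1 acts by ∂[p,q,r] = [q,r] − [p,r] + [p,q]. For instance
  ∂[4,6,10] = [6,10] − [4,10] + [4,6],
  ∂[1,3,5] = [3,5] − [1,5] + [1,3].
The resulting 30×20 matrix has rank 20, and its Smith normal form has invariant factors (1,1,1,1,1,1,1,1,1,1,1,1,1,1,1,1,1,1,1,2).

From H_k ≅ ker(∂_k) / im(∂_{k+1}) we obtain:

  H_2: rank ker ∂_2 − rank ∂_3 = (20 − 20) − 0 = 0, and there is no ∂_3, so H_2 ≅ 0.

H_2 ≅ 0.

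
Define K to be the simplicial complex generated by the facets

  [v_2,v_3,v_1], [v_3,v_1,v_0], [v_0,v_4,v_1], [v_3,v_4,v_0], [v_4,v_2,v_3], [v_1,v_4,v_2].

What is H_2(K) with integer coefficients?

H_2 = Z.

K has 5 vertices, 9 edges, 6 triangles.
rank ∂_2 = 5, rank ∂_3 = 0 ⇒ b_2 = 6 − 5 − 0 = 1. So H_2 = Z.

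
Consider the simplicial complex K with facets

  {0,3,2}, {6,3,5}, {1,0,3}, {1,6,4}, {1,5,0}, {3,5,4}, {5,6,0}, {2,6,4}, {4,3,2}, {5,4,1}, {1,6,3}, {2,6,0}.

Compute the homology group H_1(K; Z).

H_1 ≅ Z/2.

K has 7 vertices, 18 edges, 12 triangles.
rank ∂_1 = 6, rank ∂_2 = 12 ⇒ b_1 = 18 − 6 − 12 = 0; ∂_2 has invariant factor(s) [2] giving torsion. So H_1 = Z/2.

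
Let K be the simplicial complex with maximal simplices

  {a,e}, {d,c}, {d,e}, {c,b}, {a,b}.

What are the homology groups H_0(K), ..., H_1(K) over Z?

Fix the vertex order a < b < c < d < e and write every simplex with vertices in increasing order. Then dim K = 1 and the simplices of K are:

  0-simplices (5): a, b, c, d, e
  1-simplices (5): ab, ae, bc, cd, de

giving chain groups C_0 ≅ Z^5, C_1 ≅ Z^5.

Boundary ∂_1: C_1 → C_0 sends each edge [p,q] (with p < q) to q − p.
The 5×5 boundary matrix has rank 4 and Smith normal form diag(1,1,1,1).

Reading off H_k = ker ∂_k / im ∂_{k+1}:

  H_0: rank C_0 − rank ∂_1 = 5 − 4 = 1, and the invariant factors of ∂_1 are all 1, so H_0 = Z.
  H_1: rank ker ∂_1 − rank ∂_2 = (5 − 4) − 0 = 1, and there is no ∂_2, so H_1 = Z.

H_0 = Z,  H_1 = Z.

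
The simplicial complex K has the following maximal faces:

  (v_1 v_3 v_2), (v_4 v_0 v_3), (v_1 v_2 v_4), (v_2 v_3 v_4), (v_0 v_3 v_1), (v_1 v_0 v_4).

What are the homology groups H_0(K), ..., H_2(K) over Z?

H_0 ≅ Z,  H_1 = 0,  H_2 ≅ Z.

Order the vertices as v_0 < v_1 < v_2 < v_3 < v_4. Listing each simplex with vertices in this order, K has dimension 2 with simplices:

  0-simplices (5): [v_0], [v_1], [v_2], [v_3], [v_4]
  1-simplices (9): [v_0,v_1], [v_0,v_3], [v_0,v_4], [v_1,v_2], [v_1,v_3], [v_1,v_4], [v_2,v_3], [v_2,v_4], [v_3,v_4]
  2-simplices (6): [v_0,v_1,v_3], [v_0,v_1,v_4], [v_0,v_3,v_4], [v_1,v_2,v_3], [v_1,v_2,v_4], [v_2,v_3,v_4]

so the chain groups are C_0 ≅ Z^5, C_1 ≅ Z^9, C_2 ≅ Z^6.

The boundary map ∂_1: C_1 → C_0 sends each edge [p,q] (with p < q) to q − p.
The 5×9 boundary matrix has rank 4 and Smith normal form diag(1,1,1,1).

∂_2: C_2 → C_1 acts by ∂[p,q,r] = [q,r] − [p,r] + [p,q]. For instance
  ∂[v_2,v_3,v_4] = [v_3,v_4] − [v_2,v_4] + [v_2,v_3],
  ∂[v_0,v_1,v_3] = [v_1,v_3] − [v_0,v_3] + [v_0,v_1].
This gives a 9×6 integer matrix of rank 5; reducing to Smith normal form yields diagonal entries (1,1,1,1,1).

Reading off H_k = ker ∂_k / im ∂_{k+1}:

  H_0: rank C_0 − rank ∂_1 = 5 − 4 = 1, and the invariant factors of ∂_1 are all 1, so H_0 = Z.
  H_1: rank ker ∂_1 − rank ∂_2 = (9 − 4) − 5 = 0, and the invariant factors of ∂_2 are all 1, so H_1 = 0.
  H_2: rank ker ∂_2 − rank ∂_3 = (6 − 5) − 0 = 1, and there is no ∂_3, so H_2 = Z.

As a check, the Euler characteristic is 5 − 9 + 6 = 2, which agrees with 1 − 0 + 1 = 2.
(K is a triangulation of the 2-sphere S^2.)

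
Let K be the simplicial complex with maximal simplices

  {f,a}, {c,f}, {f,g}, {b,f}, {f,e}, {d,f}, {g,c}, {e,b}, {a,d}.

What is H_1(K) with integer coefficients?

Order the vertices as a < b < c < d < e < f < g. Listing each simplex with vertices in this order, K has dimension 1 with simplices:

  0-simplices (7): a, b, c, d, e, f, g
  1-simplices (9): ad, af, be, bf, cf, cg, df, ef, fg

Hence C_0 ≅ Z^7, C_1 ≅ Z^9.

The boundary map ∂_1: C_1 → C_0 sends each edge [p,q] (with p < q) to q − p. For instance
  ∂df = f − d.
The 7×9 boundary matrix has rank 6 and Smith normal form diag(1,1,1,1,1,1).

Now H_k = ker ∂_k / im ∂_{k+1}, so:

  H_1: rank ker ∂_1 − rank ∂_2 = (9 − 6) − 0 = 3, and there is no ∂_2, so H_1 = Z^3.

H_1 ≅ Z^3.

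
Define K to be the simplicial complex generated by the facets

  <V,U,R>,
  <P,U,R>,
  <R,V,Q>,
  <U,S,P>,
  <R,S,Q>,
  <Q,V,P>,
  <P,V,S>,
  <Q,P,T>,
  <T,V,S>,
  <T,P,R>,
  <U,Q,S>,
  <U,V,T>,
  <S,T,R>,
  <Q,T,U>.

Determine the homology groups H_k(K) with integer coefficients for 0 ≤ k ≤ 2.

H_0 = Z,  H_1 = Z^2,  H_2 = Z.

Order the vertices as P < Q < R < S < T < U < V. Listing each simplex with vertices in this order, K has dimension 2 with simplices:

  0-simplices (7): P, Q, R, S, T, U, V
  1-simplices (21): PQ, PR, PS, PT, PU, PV, QR, QS, QT, QU, QV, RS, RT, RU, RV, ST, SU, SV, TU, TV, UV
  2-simplices (14): PQT, PQV, PRT, PRU, PSU, PSV, QRS, QRV, QSU, QTU, RST, RUV, STV, TUV

giving chain groups C_0 ≅ Z^7, C_1 ≅ Z^21, C_2 ≅ Z^14.

∂_1: C_1 → C_0 sends each edge [p,q] (with p < q) to q − p. For instance
  ∂PR = R − P.
This gives a 7×21 integer matrix of rank 6; reducing to Smith normal form yields diagonal entries (1,1,1,1,1,1).

∂_2: C_2 → C_1 acts by ∂[p,q,r] = [q,r] − [p,r] + [p,q]. For instance
  ∂QSU = SU − QU + QS,
  ∂QRS = RS − QS + QR.
The resulting 21×14 matrix has rank 13, and its Smith normal form has invariant factors (1,1,1,1,1,1,1,1,1,1,1,1,1).

Now H_k = ker ∂_k / im ∂_{k+1}, so:

  H_0: rank C_0 − rank ∂_1 = 7 − 6 = 1, and the invariant factors of ∂_1 are all 1, so H_0 = Z.
  H_1: rank ker ∂_1 − rank ∂_2 = (21 − 6) − 13 = 2, and the invariant factors of ∂_2 are all 1, so H_1 = Z^2.
  H_2: rank ker ∂_2 − rank ∂_3 = (14 − 13) − 0 = 1, and there is no ∂_3, so H_2 = Z.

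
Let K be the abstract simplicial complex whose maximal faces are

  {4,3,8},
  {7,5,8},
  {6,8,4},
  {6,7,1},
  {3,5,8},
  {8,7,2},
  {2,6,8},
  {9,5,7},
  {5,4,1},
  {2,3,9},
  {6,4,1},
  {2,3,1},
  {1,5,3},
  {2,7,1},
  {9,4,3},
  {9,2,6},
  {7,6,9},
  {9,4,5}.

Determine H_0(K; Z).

H_0 ≅ Z.

Take the total order 1 < 2 < 3 < 4 < 5 < 6 < 7 < 8 < 9 on the vertex set. Then K (dimension 2) consists of the simplices:

  0-simplices (9): [1], [2], [3], [4], [5], [6], [7], [8], [9]
  1-simplices (27): (27 of them)
  2-simplices (18): [1,2,3], [1,2,7], [1,3,5], [1,4,5], [1,4,6], [1,6,7], [2,3,9], [2,6,8], [2,6,9], [2,7,8], [3,4,8], [3,4,9], [3,5,8], [4,5,9], [4,6,8], [5,7,8], [5,7,9], [6,7,9]

giving chain groups C_0 ≅ Z^9, C_1 ≅ Z^27, C_2 ≅ Z^18.

The boundary map ∂_1: C_1 → C_0 is given by ∂[p,q] = [q] − [p]. For instance
  ∂[3,8] = [8] − [3].
The resulting 9×27 matrix has rank 8, and its Smith normal form has invariant factors (1,1,1,1,1,1,1,1).

The boundary map ∂_2: C_2 → C_1 acts by ∂[p,q,r] = [q,r] − [p,r] + [p,q]. For instance
  ∂[2,3,9] = [3,9] − [2,9] + [2,3],
  ∂[1,2,7] = [2,7] − [1,7] + [1,2].
The resulting 27×18 matrix has rank 18, and its Smith normal form has invariant factors (1,1,1,1,1,1,1,1,1,1,1,1,1,1,1,1,1,2).

Computing H_k = (kernel of ∂_k) / (image of ∂_{k+1}):

  H_0: rank C_0 − rank ∂_1 = 9 − 8 = 1, and the invariant factors of ∂_1 are all 1, so H_0 = Z.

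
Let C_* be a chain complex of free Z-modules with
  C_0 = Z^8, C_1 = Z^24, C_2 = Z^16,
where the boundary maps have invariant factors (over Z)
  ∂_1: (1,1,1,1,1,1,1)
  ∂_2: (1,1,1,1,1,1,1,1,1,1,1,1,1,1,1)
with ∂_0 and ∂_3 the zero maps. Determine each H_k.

H_0: b_0 = 8 − 0 − 7 = 1; torsion from ∂_1 factors > 1: none. So H_0 = Z.
H_1: b_1 = 24 − 7 − 15 = 2; torsion from ∂_2 factors > 1: none. So H_1 = Z^2.
H_2: b_2 = 16 − 15 − 0 = 1; torsion from ∂_3 factors > 1: none. So H_2 = Z.

H_0 = Z,  H_1 = Z^2,  H_2 = Z.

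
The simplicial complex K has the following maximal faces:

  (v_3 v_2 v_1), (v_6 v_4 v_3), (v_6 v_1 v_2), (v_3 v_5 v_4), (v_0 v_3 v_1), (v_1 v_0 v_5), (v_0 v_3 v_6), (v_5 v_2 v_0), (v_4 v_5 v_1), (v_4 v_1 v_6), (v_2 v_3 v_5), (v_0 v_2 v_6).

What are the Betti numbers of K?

We work with the vertex ordering v_0 < v_1 < v_2 < v_3 < v_4 < v_5 < v_6. The simplices of K, each written with vertices in increasing order, are:

  0-simplices (7): [v_0], [v_1], [v_2], [v_3], [v_4], [v_5], [v_6]
  1-simplices (18): (18 of them)
  2-simplices (12): (12 of them)

giving chain groups C_0 ≅ Z^7, C_1 ≅ Z^18, C_2 ≅ Z^12.

Boundary ∂_1: C_1 → C_0 sends each edge [p,q] (with p < q) to q − p.
The 7×18 boundary matrix has rank 6 and Smith normal form diag(1,1,1,1,1,1).

Boundary ∂_2: C_2 → C_1 acts by ∂[p,q,r] = [q,r] − [p,r] + [p,q]. For instance
  ∂[v_3,v_4,v_5] = [v_4,v_5] − [v_3,v_5] + [v_3,v_4],
  ∂[v_0,v_2,v_5] = [v_2,v_5] − [v_0,v_5] + [v_0,v_2].
The resulting 18×12 matrix has rank 12, and its Smith normal form has invariant factors (1,1,1,1,1,1,1,1,1,1,1,2).

Reading off H_k = ker ∂_k / im ∂_{k+1}:

  H_0: rank C_0 − rank ∂_1 = 7 − 6 = 1, and the invariant factors of ∂_1 are all 1, so H_0 = Z.
  H_1: rank ker ∂_1 − rank ∂_2 = (18 − 6) − 12 = 0, and ∂_2 has invariant factor 2 > 1, so H_1 = Z_2.
  H_2: rank ker ∂_2 − rank ∂_3 = (12 − 12) − 0 = 0, and there is no ∂_3, so H_2 = 0.

Hence the Betti numbers are b_0 = 1, b_1 = 0, b_2 = 0.

b_0 = 1, b_1 = 0, b_2 = 0.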